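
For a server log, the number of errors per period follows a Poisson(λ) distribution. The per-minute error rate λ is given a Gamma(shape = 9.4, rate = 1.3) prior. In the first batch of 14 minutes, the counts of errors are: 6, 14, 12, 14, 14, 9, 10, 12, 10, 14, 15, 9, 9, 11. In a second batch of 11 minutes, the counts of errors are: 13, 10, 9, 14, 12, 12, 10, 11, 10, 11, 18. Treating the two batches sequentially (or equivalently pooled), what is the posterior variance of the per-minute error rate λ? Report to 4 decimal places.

With a Gamma(shape α, rate β) prior, the Poisson likelihood is conjugate: the posterior is Gamma(α + ΣXᵢ, β + n).
Batch 1: sum of counts S = 159 over n = 14 minutes.
After batch 1: Gamma(α+S, β+n) = Gamma(9.4+159, 1.3+14) = Gamma(168.4, 15.3).
Batch 2: sum of counts S = 130 over n = 11 minutes.
After batch 2: Gamma(α+S, β+n) = Gamma(168.4+130, 15.3+11) = Gamma(298.4, 26.3).
Var = α/β² = 298.4/26.3² = 0.4314.

0.4314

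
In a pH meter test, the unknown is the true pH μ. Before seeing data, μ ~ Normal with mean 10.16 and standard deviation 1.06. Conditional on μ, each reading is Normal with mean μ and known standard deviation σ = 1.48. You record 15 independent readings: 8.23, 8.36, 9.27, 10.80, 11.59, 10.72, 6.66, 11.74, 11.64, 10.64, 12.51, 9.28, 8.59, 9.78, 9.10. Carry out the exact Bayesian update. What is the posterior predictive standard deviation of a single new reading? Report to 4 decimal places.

For Normal data with known variance σ², a Normal(μ₀, σ₀²) prior on μ is conjugate. Posterior precision = 1/σ₀² + n/σ²; posterior mean is the precision-weighted average of μ₀ and x̄.
σ₀² = 1.06² = 1.1236, σ² = 1.48² = 2.1904; σ² + n·σ₀² = 2.1904 + 15·1.1236 = 19.0444.
Posterior precision = 1/σ₀² + n/σ² = 1/1.1236 + 15/2.1904 = (σ² + n·σ₀²)/(σ₀²σ²) = 19.0444/(1.1236·2.1904); posterior variance σₙ² = σ₀²σ²/(σ² + n·σ₀²) = 1.1236·2.1904/19.0444 = 0.129231.
Predictive variance for one new observation = σₙ² + σ² = 1.1236·2.1904/19.0444 + 2.1904 = σ²·(σ₀² + 19.0444)/19.0444 = 2.1904·20.168/19.0444 = 2.319631; SD = √(2.1904·20.168/19.0444) = 1.5230.

1.5230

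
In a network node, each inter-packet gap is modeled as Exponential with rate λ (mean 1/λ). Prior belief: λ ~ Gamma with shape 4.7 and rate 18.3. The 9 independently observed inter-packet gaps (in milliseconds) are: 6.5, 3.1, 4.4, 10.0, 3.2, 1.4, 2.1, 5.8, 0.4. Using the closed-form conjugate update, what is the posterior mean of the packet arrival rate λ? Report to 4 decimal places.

0.2482

With a Gamma(shape α, rate β) prior on the exponential rate λ, the posterior after n observations with total T = Σxᵢ is Gamma(α+n, β+T).
Sum of observations T = 36.9 milliseconds; n = 9.
Posterior: Gamma(4.7+9, 18.3+36.9) = Gamma(13.7, 55.2).
Posterior mean of λ = α/β = 13.7/55.2 = 0.2482.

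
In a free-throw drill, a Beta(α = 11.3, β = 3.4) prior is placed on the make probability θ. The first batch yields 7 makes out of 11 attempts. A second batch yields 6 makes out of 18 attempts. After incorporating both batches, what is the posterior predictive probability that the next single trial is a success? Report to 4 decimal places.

The Beta prior is conjugate to a Binomial/Bernoulli likelihood; the update adds successes to α and failures to β.
After batch 1: Beta(11.3+7, 3.4+4) = Beta(18.3, 7.4).
After batch 2: Beta(18.3+6, 7.4+12) = Beta(24.3, 19.4).
For a single future Bernoulli trial, P(success | data) = α/(α+β) = 0.5561.

0.5561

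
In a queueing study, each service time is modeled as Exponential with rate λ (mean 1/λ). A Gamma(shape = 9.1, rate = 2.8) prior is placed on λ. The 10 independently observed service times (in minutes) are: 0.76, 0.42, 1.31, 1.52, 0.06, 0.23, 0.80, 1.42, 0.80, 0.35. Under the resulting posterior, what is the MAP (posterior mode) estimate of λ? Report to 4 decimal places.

With a Gamma(shape α, rate β) prior on the exponential rate λ, the posterior after n observations with total T = Σxᵢ is Gamma(α+n, β+T).
Sum of observations T = 7.67 minutes; n = 10.
Posterior: Gamma(9.1+10, 2.8+7.67) = Gamma(19.1, 10.47).
Mode = (α−1)/β = 1.7287.

1.7287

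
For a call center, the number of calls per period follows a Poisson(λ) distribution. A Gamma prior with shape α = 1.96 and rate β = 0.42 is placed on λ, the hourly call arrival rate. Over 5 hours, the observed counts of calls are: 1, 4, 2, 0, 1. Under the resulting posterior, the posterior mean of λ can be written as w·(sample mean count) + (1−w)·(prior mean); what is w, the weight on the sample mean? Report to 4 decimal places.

0.9225

With a Gamma(shape α, rate β) prior, the Poisson likelihood is conjugate: the posterior is Gamma(α + ΣXᵢ, β + n).
Posterior mean = (α₀+S)/(β₀+n) = [n/(β₀+n)]·(S/n) + [β₀/(β₀+n)]·(α₀/β₀), so only n and β₀ enter the weight.
Weight on data w = n/(β₀+n) = 5/(0.42+5) = 5/5.42 = 0.9225.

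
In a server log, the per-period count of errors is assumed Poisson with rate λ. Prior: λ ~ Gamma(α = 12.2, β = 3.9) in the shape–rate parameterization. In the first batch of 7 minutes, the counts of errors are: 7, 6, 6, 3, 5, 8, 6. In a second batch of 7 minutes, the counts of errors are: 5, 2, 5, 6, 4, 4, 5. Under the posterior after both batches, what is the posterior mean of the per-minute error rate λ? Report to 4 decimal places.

4.7039

With a Gamma(shape α, rate β) prior, the Poisson likelihood is conjugate: the posterior is Gamma(α + ΣXᵢ, β + n).
Batch 1: sum of counts S = 41 over n = 7 minutes.
After batch 1: Gamma(α+S, β+n) = Gamma(12.2+41, 3.9+7) = Gamma(53.2, 10.9).
Batch 2: sum of counts S = 31 over n = 7 minutes.
After batch 2: Gamma(α+S, β+n) = Gamma(53.2+31, 10.9+7) = Gamma(84.2, 17.9).
Posterior mean = α/β = 84.2/17.9 = 4.7039.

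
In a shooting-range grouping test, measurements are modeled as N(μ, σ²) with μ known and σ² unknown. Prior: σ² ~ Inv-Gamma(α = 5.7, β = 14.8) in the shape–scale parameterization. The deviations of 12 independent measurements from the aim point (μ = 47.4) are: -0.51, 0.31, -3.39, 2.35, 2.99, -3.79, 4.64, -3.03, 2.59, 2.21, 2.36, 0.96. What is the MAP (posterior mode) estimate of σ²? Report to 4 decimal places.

With known mean μ and an Inverse-Gamma(α, β) prior on σ², the Normal likelihood is conjugate: posterior is Inv-Gamma(α + n/2, β + Σ(xᵢ−μ)²/2).
Σ(xᵢ−μ)² = (-0.51)² + (0.31)² + (-3.39)² + (2.35)² + (2.99)² + (-3.79)² + (4.64)² + (-3.03)² + (2.59)² + (2.21)² + (2.36)² + (0.96)² = 89.4689.
Posterior: Inv-Gamma(5.7 + 12/2, 14.8 + 89.4689/2) = Inv-Gamma(11.70, 59.53445).
Mode = β/(α+1) = 59.53445/12.70 = 4.6878.

4.6878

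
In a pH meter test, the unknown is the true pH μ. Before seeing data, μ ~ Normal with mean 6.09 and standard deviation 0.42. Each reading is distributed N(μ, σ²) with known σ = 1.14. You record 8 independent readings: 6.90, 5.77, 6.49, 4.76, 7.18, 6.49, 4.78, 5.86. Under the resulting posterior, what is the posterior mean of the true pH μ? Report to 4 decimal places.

For Normal data with known variance σ², a Normal(μ₀, σ₀²) prior on μ is conjugate. Posterior precision = 1/σ₀² + n/σ²; posterior mean is the precision-weighted average of μ₀ and x̄.
Σxᵢ = 6.90 + 5.77 + 6.49 + 4.76 + 7.18 + 6.49 + 4.78 + 5.86 = 48.23, so n·x̄ = 48.23.
σ₀² = 0.42² = 0.1764, σ² = 1.14² = 1.2996; σ² + n·σ₀² = 1.2996 + 8·0.1764 = 2.7108.
Posterior mean = (μ₀/σ₀² + n·x̄/σ²)/(1/σ₀² + n/σ²) = (σ²·μ₀ + σ₀²·n·x̄)/(σ² + n·σ₀²) = (1.2996·6.09 + 0.1764·48.23)/2.7108 = 16.422336/2.7108 = 6.0581.

6.0581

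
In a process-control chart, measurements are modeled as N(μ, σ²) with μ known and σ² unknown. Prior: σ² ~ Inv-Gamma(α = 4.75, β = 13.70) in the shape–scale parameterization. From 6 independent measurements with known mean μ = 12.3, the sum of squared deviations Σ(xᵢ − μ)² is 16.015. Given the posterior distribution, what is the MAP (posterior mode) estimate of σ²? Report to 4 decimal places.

2.4809

With known mean μ and an Inverse-Gamma(α, β) prior on σ², the Normal likelihood is conjugate: posterior is Inv-Gamma(α + n/2, β + Σ(xᵢ−μ)²/2).
Posterior: Inv-Gamma(4.75 + 6/2, 13.70 + 16.015/2) = Inv-Gamma(7.75, 21.7075).
Mode = β/(α+1) = 21.7075/8.75 = 2.4809.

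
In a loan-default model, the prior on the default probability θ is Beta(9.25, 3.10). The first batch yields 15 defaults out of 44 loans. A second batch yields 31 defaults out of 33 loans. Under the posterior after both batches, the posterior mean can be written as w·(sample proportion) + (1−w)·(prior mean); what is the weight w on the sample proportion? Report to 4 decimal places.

The Beta prior is conjugate to a Binomial/Bernoulli likelihood; the update adds successes to α and failures to β.
Total number of loans: n = 44 + 33 = 77.
Posterior mean = (α₀+k)/(α₀+β₀+n) = [n/(α₀+β₀+n)]·(k/n) + [(α₀+β₀)/(α₀+β₀+n)]·α₀/(α₀+β₀), so only n and the prior enter the weight.
The weight on the data is w = n/(α₀+β₀+n) = 77/(9.25+3.10+77) = 77/89.35 = 0.8618.

0.8618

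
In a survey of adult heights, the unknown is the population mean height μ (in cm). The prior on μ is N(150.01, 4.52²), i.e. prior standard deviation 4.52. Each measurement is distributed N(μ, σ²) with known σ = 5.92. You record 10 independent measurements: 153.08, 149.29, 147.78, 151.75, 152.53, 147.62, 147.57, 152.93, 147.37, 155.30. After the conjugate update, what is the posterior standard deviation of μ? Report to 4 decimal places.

1.7296

For Normal data with known variance σ², a Normal(μ₀, σ₀²) prior on μ is conjugate. Posterior precision = 1/σ₀² + n/σ²; posterior mean is the precision-weighted average of μ₀ and x̄.
σ₀² = 4.52² = 20.4304, σ² = 5.92² = 35.0464; σ² + n·σ₀² = 35.0464 + 10·20.4304 = 239.3504.
Posterior precision = 1/σ₀² + n/σ² = 1/20.4304 + 10/35.0464 = (σ² + n·σ₀²)/(σ₀²σ²) = 239.3504/(20.4304·35.0464); posterior variance σₙ² = σ₀²σ²/(σ² + n·σ₀²) = 20.4304·35.0464/239.3504 = 2.991480.
Posterior SD = √σₙ² = √(20.4304·35.0464/239.3504) = 1.7296.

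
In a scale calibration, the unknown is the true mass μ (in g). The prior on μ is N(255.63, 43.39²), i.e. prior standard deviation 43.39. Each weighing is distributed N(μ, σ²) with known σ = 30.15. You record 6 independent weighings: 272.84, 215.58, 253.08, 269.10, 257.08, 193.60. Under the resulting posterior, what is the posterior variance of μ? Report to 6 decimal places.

For Normal data with known variance σ², a Normal(μ₀, σ₀²) prior on μ is conjugate. Posterior precision = 1/σ₀² + n/σ²; posterior mean is the precision-weighted average of μ₀ and x̄.
σ₀² = 43.39² = 1882.6921, σ² = 30.15² = 909.0225; σ² + n·σ₀² = 909.0225 + 6·1882.6921 = 12205.1751.
Posterior precision = 1/σ₀² + n/σ² = 1/1882.6921 + 6/909.0225 = (σ² + n·σ₀²)/(σ₀²σ²) = 12205.1751/(1882.6921·909.0225); posterior variance σₙ² = σ₀²σ²/(σ² + n·σ₀²) = 1882.6921·909.0225/12205.1751 = 140.219986.

140.219986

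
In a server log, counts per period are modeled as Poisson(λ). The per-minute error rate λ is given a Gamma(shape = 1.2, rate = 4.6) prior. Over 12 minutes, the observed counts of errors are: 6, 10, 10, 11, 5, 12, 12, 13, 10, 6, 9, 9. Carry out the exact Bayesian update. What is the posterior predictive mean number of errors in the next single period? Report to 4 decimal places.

6.8795

With a Gamma(shape α, rate β) prior, the Poisson likelihood is conjugate: the posterior is Gamma(α + ΣXᵢ, β + n).
Sum of counts S = 113 over n = 12 minutes.
Posterior: Gamma(α+S, β+n) = Gamma(1.2+113, 4.6+12) = Gamma(114.2, 16.6).
The predictive distribution for one future period is NegBinom with mean α/β = 6.8795.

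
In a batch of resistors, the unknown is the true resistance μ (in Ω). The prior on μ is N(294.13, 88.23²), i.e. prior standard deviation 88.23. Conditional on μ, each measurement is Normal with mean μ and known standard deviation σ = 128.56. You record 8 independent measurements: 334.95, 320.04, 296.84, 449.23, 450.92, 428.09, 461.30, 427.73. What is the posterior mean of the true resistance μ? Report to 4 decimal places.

For Normal data with known variance σ², a Normal(μ₀, σ₀²) prior on μ is conjugate. Posterior precision = 1/σ₀² + n/σ²; posterior mean is the precision-weighted average of μ₀ and x̄.
Σxᵢ = 334.95 + 320.04 + 296.84 + 449.23 + 450.92 + 428.09 + 461.30 + 427.73 = 3169.1, so n·x̄ = 3169.1.
σ₀² = 88.23² = 7784.5329, σ² = 128.56² = 16527.6736; σ² + n·σ₀² = 16527.6736 + 8·7784.5329 = 78803.9368.
Posterior mean = (μ₀/σ₀² + n·x̄/σ²)/(1/σ₀² + n/σ²) = (σ²·μ₀ + σ₀²·n·x̄)/(σ² + n·σ₀²) = (16527.6736·294.13 + 7784.5329·3169.1)/78803.9368 = 29531247.849358/78803.9368 = 374.7433.

374.7433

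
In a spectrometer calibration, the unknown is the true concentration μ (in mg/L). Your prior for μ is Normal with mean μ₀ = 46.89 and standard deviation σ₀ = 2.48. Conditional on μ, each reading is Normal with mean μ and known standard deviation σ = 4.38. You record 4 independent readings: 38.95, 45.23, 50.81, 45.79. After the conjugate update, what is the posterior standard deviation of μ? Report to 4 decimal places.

For Normal data with known variance σ², a Normal(μ₀, σ₀²) prior on μ is conjugate. Posterior precision = 1/σ₀² + n/σ²; posterior mean is the precision-weighted average of μ₀ and x̄.
σ₀² = 2.48² = 6.1504, σ² = 4.38² = 19.1844; σ² + n·σ₀² = 19.1844 + 4·6.1504 = 43.786.
Posterior precision = 1/σ₀² + n/σ² = 1/6.1504 + 4/19.1844 = (σ² + n·σ₀²)/(σ₀²σ²) = 43.786/(6.1504·19.1844); posterior variance σₙ² = σ₀²σ²/(σ² + n·σ₀²) = 6.1504·19.1844/43.786 = 2.694737.
Posterior SD = √σₙ² = √(6.1504·19.1844/43.786) = 1.6416.

1.6416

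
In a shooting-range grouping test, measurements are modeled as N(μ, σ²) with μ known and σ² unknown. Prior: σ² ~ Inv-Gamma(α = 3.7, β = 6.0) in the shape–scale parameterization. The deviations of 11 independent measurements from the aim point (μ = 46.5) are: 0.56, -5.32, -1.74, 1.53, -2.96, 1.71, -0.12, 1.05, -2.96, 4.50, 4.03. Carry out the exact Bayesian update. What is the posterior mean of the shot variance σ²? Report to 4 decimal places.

With known mean μ and an Inverse-Gamma(α, β) prior on σ², the Normal likelihood is conjugate: posterior is Inv-Gamma(α + n/2, β + Σ(xᵢ−μ)²/2).
Σ(xᵢ−μ)² = (0.56)² + (-5.32)² + (-1.74)² + (1.53)² + (-2.96)² + (1.71)² + (-0.12)² + (1.05)² + (-2.96)² + (4.50)² + (4.03)² = 92.0396.
Posterior: Inv-Gamma(3.7 + 11/2, 6.0 + 92.0396/2) = Inv-Gamma(9.20, 52.01980).
E[σ²|data] = β/(α−1) = 52.01980/8.20 = 6.3439.

6.3439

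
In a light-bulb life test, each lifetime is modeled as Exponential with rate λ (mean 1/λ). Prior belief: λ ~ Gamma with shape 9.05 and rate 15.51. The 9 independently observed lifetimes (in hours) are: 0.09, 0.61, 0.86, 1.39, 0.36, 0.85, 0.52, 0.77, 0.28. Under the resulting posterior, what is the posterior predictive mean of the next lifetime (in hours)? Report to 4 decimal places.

1.2457

With a Gamma(shape α, rate β) prior on the exponential rate λ, the posterior after n observations with total T = Σxᵢ is Gamma(α+n, β+T).
Sum of observations T = 5.73 hours; n = 9.
Posterior: Gamma(9.05+9, 15.51+5.73) = Gamma(18.05, 21.24).
The predictive distribution for the next observation is Lomax; its mean is β/(α−1) = 21.24/17.05 = 1.2457.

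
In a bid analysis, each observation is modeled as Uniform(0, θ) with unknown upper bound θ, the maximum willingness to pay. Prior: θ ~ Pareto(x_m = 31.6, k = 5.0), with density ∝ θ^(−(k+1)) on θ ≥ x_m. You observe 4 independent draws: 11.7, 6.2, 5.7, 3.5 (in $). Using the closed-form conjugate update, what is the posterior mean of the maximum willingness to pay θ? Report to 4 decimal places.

A Pareto(scale x_m, shape k) prior on the upper bound θ of Uniform(0, θ) is conjugate: posterior is Pareto(max(x_m, max xᵢ), k + n).
Sample maximum = 11.7; prior scale x_m = 31.6 → posterior scale = max = 31.6.
Posterior shape = 5.0 + 4 = 9.0.
E[θ|data] = k·x_m/(k−1) = 9.0·31.6/8.0 = 35.5500.

35.5500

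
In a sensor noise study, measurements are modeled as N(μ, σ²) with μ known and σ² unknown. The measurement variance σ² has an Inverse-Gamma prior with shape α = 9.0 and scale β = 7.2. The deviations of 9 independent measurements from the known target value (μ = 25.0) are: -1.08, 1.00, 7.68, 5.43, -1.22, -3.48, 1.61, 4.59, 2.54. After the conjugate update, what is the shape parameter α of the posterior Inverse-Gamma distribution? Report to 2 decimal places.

With known mean μ and an Inverse-Gamma(α, β) prior on σ², the Normal likelihood is conjugate: posterior is Inv-Gamma(α + n/2, β + Σ(xᵢ−μ)²/2).
Σ(xᵢ−μ)² = (-1.08)² + (1.00)² + (7.68)² + (5.43)² + (-1.22)² + (-3.48)² + (1.61)² + (4.59)² + (2.54)² = 134.3443.
Posterior: Inv-Gamma(9.0 + 9/2, 7.2 + 134.3443/2) = Inv-Gamma(13.50, 74.37215).
Posterior α = 13.50.

13.50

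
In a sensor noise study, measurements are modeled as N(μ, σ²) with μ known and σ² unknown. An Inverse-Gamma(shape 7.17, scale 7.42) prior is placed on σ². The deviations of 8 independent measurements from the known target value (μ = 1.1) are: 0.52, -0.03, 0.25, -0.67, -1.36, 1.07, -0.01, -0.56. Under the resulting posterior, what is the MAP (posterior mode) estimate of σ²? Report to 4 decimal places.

With known mean μ and an Inverse-Gamma(α, β) prior on σ², the Normal likelihood is conjugate: posterior is Inv-Gamma(α + n/2, β + Σ(xᵢ−μ)²/2).
Σ(xᵢ−μ)² = (0.52)² + (-0.03)² + (0.25)² + (-0.67)² + (-1.36)² + (1.07)² + (-0.01)² + (-0.56)² = 4.0909.
Posterior: Inv-Gamma(7.17 + 8/2, 7.42 + 4.0909/2) = Inv-Gamma(11.17, 9.46545).
Mode = β/(α+1) = 9.46545/12.17 = 0.7778.

0.7778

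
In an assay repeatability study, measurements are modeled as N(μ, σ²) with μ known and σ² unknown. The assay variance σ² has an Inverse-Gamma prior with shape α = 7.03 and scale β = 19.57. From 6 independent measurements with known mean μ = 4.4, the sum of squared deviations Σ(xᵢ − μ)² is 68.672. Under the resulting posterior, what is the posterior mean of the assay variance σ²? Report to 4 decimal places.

With known mean μ and an Inverse-Gamma(α, β) prior on σ², the Normal likelihood is conjugate: posterior is Inv-Gamma(α + n/2, β + Σ(xᵢ−μ)²/2).
Posterior: Inv-Gamma(7.03 + 6/2, 19.57 + 68.672/2) = Inv-Gamma(10.03, 53.9060).
E[σ²|data] = β/(α−1) = 53.9060/9.03 = 5.9697.

5.9697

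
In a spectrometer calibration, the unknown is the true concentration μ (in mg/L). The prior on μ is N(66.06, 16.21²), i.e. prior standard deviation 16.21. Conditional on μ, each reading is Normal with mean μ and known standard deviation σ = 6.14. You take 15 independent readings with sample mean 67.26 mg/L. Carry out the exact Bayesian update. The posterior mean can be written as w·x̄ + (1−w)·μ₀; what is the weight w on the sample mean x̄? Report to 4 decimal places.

For Normal data with known variance σ², a Normal(μ₀, σ₀²) prior on μ is conjugate. Posterior precision = 1/σ₀² + n/σ²; posterior mean is the precision-weighted average of μ₀ and x̄.
σ₀² = 16.21² = 262.7641, σ² = 6.14² = 37.6996. Prior precision 1/σ₀² = 1/262.7641; data precision n/σ² = 15/37.6996.
w = (n/σ²)/(1/σ₀² + n/σ²) = n·σ₀²/(σ² + n·σ₀²) = 15·262.7641/(37.6996 + 15·262.7641) = 3941.4615/3979.1611 = 0.9905.

0.9905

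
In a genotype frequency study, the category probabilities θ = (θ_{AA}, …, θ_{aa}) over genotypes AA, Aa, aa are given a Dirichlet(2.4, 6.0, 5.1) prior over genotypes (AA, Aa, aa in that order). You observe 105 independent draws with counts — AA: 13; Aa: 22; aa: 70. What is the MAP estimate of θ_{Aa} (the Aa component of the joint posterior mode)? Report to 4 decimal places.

The Dirichlet prior is conjugate to the Multinomial likelihood: each posterior αⱼ = prior αⱼ + observed count nⱼ.
Posterior concentration: (15.4, 28.0, 75.1), total = 118.5.
Joint mode component: (α_{Aa}−1)/(Σα−K) = 27.0/115.5 = 0.2338.

0.2338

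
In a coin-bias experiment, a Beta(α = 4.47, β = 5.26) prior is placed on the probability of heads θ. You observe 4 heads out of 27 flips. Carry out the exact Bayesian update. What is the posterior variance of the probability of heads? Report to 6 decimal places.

0.004702

The Beta prior is conjugate to a Binomial/Bernoulli likelihood; the update adds successes to α and failures to β.
Posterior: Beta(α+k, β+n−k) = Beta(4.47+4, 5.26+23) = Beta(8.47, 28.26).
Var = αβ/((α+β)²(α+β+1)) = 8.47·28.26/(36.73²·37.73) = 0.004702.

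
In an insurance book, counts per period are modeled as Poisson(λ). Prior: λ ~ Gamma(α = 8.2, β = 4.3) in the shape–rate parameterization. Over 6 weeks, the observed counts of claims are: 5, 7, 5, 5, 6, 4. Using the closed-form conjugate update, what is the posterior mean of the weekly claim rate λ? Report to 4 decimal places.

With a Gamma(shape α, rate β) prior, the Poisson likelihood is conjugate: the posterior is Gamma(α + ΣXᵢ, β + n).
Sum of counts S = 32 over n = 6 weeks.
Posterior: Gamma(α+S, β+n) = Gamma(8.2+32, 4.3+6) = Gamma(40.2, 10.3).
Posterior mean = α/β = 40.2/10.3 = 3.9029.

3.9029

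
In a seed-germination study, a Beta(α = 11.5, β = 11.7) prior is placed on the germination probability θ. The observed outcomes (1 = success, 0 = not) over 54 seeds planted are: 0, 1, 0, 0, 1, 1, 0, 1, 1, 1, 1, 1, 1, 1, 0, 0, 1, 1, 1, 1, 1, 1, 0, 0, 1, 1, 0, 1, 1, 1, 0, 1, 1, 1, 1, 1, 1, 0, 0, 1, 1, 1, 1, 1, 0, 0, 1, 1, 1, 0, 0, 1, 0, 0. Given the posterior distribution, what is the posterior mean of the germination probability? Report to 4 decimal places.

The Beta prior is conjugate to a Binomial/Bernoulli likelihood; the update adds successes to α and failures to β.
Posterior: Beta(α+k, β+n−k) = Beta(11.5+36, 11.7+18) = Beta(47.5, 29.7).
Posterior mean = α/(α+β) = 47.5/77.2 = 0.6153.

0.6153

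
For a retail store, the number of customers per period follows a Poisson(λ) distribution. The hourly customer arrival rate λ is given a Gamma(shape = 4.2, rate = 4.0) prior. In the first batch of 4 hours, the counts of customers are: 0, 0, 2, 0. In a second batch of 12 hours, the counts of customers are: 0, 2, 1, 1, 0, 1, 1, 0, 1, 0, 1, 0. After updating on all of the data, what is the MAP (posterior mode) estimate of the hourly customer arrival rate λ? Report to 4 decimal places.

0.6600

With a Gamma(shape α, rate β) prior, the Poisson likelihood is conjugate: the posterior is Gamma(α + ΣXᵢ, β + n).
Batch 1: sum of counts S = 2 over n = 4 hours.
After batch 1: Gamma(α+S, β+n) = Gamma(4.2+2, 4.0+4) = Gamma(6.2, 8.0).
Batch 2: sum of counts S = 8 over n = 12 hours.
After batch 2: Gamma(α+S, β+n) = Gamma(6.2+8, 8.0+12) = Gamma(14.2, 20.0).
Mode of Gamma(α,β) for α≥1 is (α−1)/β = 13.2/20.0 = 0.6600.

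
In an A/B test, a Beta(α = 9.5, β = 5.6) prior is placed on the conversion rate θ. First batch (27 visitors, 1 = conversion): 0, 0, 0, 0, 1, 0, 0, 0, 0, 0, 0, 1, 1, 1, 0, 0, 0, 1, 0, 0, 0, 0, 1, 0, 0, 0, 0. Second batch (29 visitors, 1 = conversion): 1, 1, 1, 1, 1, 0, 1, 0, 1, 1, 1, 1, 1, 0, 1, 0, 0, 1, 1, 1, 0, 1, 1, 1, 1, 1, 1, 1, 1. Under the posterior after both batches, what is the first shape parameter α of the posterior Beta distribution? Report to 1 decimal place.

38.5

The Beta prior is conjugate to a Binomial/Bernoulli likelihood; the update adds successes to α and failures to β.
After batch 1: Beta(9.5+6, 5.6+21) = Beta(15.5, 26.6).
After batch 2: Beta(15.5+23, 26.6+6) = Beta(38.5, 32.6).
Posterior α = 38.5.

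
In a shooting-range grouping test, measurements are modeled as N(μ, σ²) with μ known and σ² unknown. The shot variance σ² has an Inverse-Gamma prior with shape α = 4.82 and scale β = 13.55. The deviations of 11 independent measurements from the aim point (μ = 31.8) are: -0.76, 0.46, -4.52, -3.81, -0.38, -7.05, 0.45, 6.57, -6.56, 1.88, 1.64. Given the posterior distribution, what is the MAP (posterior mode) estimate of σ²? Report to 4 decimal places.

With known mean μ and an Inverse-Gamma(α, β) prior on σ², the Normal likelihood is conjugate: posterior is Inv-Gamma(α + n/2, β + Σ(xᵢ−μ)²/2).
Σ(xᵢ−μ)² = (-0.76)² + (0.46)² + (-4.52)² + (-3.81)² + (-0.38)² + (-7.05)² + (0.45)² + (6.57)² + (-6.56)² + (1.88)² + (1.64)² = 178.2076.
Posterior: Inv-Gamma(4.82 + 11/2, 13.55 + 178.2076/2) = Inv-Gamma(10.32, 102.65380).
Mode = β/(α+1) = 102.65380/11.32 = 9.0684.

9.0684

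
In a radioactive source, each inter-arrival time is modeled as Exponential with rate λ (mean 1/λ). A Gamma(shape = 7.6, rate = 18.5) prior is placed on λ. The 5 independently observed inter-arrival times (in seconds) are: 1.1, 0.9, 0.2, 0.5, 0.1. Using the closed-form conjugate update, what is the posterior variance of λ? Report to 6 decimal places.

0.027772

With a Gamma(shape α, rate β) prior on the exponential rate λ, the posterior after n observations with total T = Σxᵢ is Gamma(α+n, β+T).
Sum of observations T = 2.8 seconds; n = 5.
Posterior: Gamma(7.6+5, 18.5+2.8) = Gamma(12.6, 21.3).
Var = α/β² = 0.027772.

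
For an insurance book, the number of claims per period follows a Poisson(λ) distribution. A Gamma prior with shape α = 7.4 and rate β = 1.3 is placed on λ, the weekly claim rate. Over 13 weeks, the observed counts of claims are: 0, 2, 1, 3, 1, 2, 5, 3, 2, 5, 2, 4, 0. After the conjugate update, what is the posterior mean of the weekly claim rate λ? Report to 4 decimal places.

With a Gamma(shape α, rate β) prior, the Poisson likelihood is conjugate: the posterior is Gamma(α + ΣXᵢ, β + n).
Sum of counts S = 30 over n = 13 weeks.
Posterior: Gamma(α+S, β+n) = Gamma(7.4+30, 1.3+13) = Gamma(37.4, 14.3).
Posterior mean = α/β = 37.4/14.3 = 2.6154.

2.6154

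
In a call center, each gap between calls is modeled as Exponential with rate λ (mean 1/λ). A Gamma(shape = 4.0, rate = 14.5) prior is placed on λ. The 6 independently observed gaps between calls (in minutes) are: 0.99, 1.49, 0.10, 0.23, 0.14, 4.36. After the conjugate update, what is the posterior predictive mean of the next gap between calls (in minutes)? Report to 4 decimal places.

With a Gamma(shape α, rate β) prior on the exponential rate λ, the posterior after n observations with total T = Σxᵢ is Gamma(α+n, β+T).
Sum of observations T = 7.31 minutes; n = 6.
Posterior: Gamma(4.0+6, 14.5+7.31) = Gamma(10.0, 21.81).
The predictive distribution for the next observation is Lomax; its mean is β/(α−1) = 21.81/9.0 = 2.4233.

2.4233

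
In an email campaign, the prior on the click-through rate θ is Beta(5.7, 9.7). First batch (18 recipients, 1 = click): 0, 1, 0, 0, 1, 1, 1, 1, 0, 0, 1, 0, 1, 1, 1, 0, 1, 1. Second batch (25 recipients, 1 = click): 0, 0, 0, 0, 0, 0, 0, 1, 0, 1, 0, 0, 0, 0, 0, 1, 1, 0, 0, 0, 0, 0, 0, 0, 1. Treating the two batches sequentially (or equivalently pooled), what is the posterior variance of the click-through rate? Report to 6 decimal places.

The Beta prior is conjugate to a Binomial/Bernoulli likelihood; the update adds successes to α and failures to β.
After batch 1: Beta(5.7+11, 9.7+7) = Beta(16.7, 16.7).
After batch 2: Beta(16.7+5, 16.7+20) = Beta(21.7, 36.7).
Var = αβ/((α+β)²(α+β+1)) = 21.7·36.7/(58.4²·59.4) = 0.003931.

0.003931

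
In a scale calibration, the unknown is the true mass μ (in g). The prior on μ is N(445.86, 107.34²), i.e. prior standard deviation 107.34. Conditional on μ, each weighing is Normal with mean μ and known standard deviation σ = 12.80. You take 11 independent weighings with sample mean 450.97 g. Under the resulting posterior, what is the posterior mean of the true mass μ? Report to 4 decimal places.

450.9634

For Normal data with known variance σ², a Normal(μ₀, σ₀²) prior on μ is conjugate. Posterior precision = 1/σ₀² + n/σ²; posterior mean is the precision-weighted average of μ₀ and x̄.
n·x̄ = 11·450.97 = 4960.67.
σ₀² = 107.34² = 11521.8756, σ² = 12.80² = 163.84; σ² + n·σ₀² = 163.84 + 11·11521.8756 = 126904.4716.
Posterior mean = (μ₀/σ₀² + n·x̄/σ²)/(1/σ₀² + n/σ²) = (σ²·μ₀ + σ₀²·n·x̄)/(σ² + n·σ₀²) = (163.84·445.86 + 11521.8756·4960.67)/126904.4716 = 57229272.335052/126904.4716 = 450.9634.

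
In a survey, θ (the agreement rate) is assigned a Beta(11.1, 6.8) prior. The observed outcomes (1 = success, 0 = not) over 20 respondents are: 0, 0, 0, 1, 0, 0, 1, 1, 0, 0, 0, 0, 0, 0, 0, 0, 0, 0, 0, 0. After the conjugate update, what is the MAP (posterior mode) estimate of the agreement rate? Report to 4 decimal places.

0.3649

The Beta prior is conjugate to a Binomial/Bernoulli likelihood; the update adds successes to α and failures to β.
Posterior: Beta(α+k, β+n−k) = Beta(11.1+3, 6.8+17) = Beta(14.1, 23.8).
Mode of Beta(a,b) for a,b>1 is (a−1)/(a+b−2) = 13.1/35.9 = 0.3649.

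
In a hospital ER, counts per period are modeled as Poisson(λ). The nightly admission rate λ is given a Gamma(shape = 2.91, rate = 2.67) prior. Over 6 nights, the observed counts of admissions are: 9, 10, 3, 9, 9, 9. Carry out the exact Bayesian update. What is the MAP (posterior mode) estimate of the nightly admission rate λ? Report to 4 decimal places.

5.8720

With a Gamma(shape α, rate β) prior, the Poisson likelihood is conjugate: the posterior is Gamma(α + ΣXᵢ, β + n).
Sum of counts S = 49 over n = 6 nights.
Posterior: Gamma(α+S, β+n) = Gamma(2.91+49, 2.67+6) = Gamma(51.91, 8.67).
Mode of Gamma(α,β) for α≥1 is (α−1)/β = 50.91/8.67 = 5.8720.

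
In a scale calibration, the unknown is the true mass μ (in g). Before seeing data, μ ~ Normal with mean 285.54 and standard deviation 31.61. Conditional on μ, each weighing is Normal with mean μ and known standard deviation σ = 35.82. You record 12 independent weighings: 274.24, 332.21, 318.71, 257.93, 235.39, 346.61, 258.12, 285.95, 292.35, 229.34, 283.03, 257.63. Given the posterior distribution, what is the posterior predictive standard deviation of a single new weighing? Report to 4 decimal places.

37.1438

For Normal data with known variance σ², a Normal(μ₀, σ₀²) prior on μ is conjugate. Posterior precision = 1/σ₀² + n/σ²; posterior mean is the precision-weighted average of μ₀ and x̄.
σ₀² = 31.61² = 999.1921, σ² = 35.82² = 1283.0724; σ² + n·σ₀² = 1283.0724 + 12·999.1921 = 13273.3776.
Posterior precision = 1/σ₀² + n/σ² = 1/999.1921 + 12/1283.0724 = (σ² + n·σ₀²)/(σ₀²σ²) = 13273.3776/(999.1921·1283.0724); posterior variance σₙ² = σ₀²σ²/(σ² + n·σ₀²) = 999.1921·1283.0724/13273.3776 = 96.587006.
Predictive variance for one new observation = σₙ² + σ² = 999.1921·1283.0724/13273.3776 + 1283.0724 = σ²·(σ₀² + 13273.3776)/13273.3776 = 1283.0724·14272.5697/13273.3776 = 1379.659406; SD = √(1283.0724·14272.5697/13273.3776) = 37.1438.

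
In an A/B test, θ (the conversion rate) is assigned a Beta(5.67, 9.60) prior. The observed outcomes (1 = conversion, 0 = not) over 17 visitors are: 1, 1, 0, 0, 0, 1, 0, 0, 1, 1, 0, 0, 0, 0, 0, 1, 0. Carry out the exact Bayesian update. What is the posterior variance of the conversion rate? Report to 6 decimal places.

The Beta prior is conjugate to a Binomial/Bernoulli likelihood; the update adds successes to α and failures to β.
Posterior: Beta(α+k, β+n−k) = Beta(5.67+6, 9.60+11) = Beta(11.67, 20.60).
Var = αβ/((α+β)²(α+β+1)) = 11.67·20.60/(32.27²·33.27) = 0.006939.

0.006939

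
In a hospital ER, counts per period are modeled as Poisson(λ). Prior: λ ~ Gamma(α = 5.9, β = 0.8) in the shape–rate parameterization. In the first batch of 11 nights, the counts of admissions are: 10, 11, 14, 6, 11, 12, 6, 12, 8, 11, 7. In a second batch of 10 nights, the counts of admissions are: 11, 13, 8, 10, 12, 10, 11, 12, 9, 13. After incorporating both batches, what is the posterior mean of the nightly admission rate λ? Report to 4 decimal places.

With a Gamma(shape α, rate β) prior, the Poisson likelihood is conjugate: the posterior is Gamma(α + ΣXᵢ, β + n).
Batch 1: sum of counts S = 108 over n = 11 nights.
After batch 1: Gamma(α+S, β+n) = Gamma(5.9+108, 0.8+11) = Gamma(113.9, 11.8).
Batch 2: sum of counts S = 109 over n = 10 nights.
After batch 2: Gamma(α+S, β+n) = Gamma(113.9+109, 11.8+10) = Gamma(222.9, 21.8).
Posterior mean = α/β = 222.9/21.8 = 10.2248.

10.2248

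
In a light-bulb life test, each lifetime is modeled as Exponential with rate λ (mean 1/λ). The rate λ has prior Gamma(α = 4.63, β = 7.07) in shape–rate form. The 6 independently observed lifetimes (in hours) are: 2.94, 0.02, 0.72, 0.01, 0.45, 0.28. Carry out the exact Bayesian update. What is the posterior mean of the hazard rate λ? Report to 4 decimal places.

With a Gamma(shape α, rate β) prior on the exponential rate λ, the posterior after n observations with total T = Σxᵢ is Gamma(α+n, β+T).
Sum of observations T = 4.42 hours; n = 6.
Posterior: Gamma(4.63+6, 7.07+4.42) = Gamma(10.63, 11.49).
Posterior mean of λ = α/β = 10.63/11.49 = 0.9252.

0.9252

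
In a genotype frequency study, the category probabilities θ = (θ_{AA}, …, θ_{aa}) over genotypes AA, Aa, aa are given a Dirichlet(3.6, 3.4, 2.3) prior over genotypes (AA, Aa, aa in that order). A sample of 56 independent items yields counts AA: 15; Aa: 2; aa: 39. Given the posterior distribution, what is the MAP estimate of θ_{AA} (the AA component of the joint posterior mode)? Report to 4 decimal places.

The Dirichlet prior is conjugate to the Multinomial likelihood: each posterior αⱼ = prior αⱼ + observed count nⱼ.
Posterior concentration: (18.6, 5.4, 41.3), total = 65.3.
Joint mode component: (α_{AA}−1)/(Σα−K) = 17.6/62.3 = 0.2825.

0.2825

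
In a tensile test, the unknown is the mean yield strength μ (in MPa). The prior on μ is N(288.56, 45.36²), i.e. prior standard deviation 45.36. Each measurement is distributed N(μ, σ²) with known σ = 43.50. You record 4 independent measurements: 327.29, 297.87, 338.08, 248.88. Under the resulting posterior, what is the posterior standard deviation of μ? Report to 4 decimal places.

For Normal data with known variance σ², a Normal(μ₀, σ₀²) prior on μ is conjugate. Posterior precision = 1/σ₀² + n/σ²; posterior mean is the precision-weighted average of μ₀ and x̄.
σ₀² = 45.36² = 2057.5296, σ² = 43.50² = 1892.25; σ² + n·σ₀² = 1892.25 + 4·2057.5296 = 10122.3684.
Posterior precision = 1/σ₀² + n/σ² = 1/2057.5296 + 4/1892.25 = (σ² + n·σ₀²)/(σ₀²σ²) = 10122.3684/(2057.5296·1892.25); posterior variance σₙ² = σ₀²σ²/(σ² + n·σ₀²) = 2057.5296·1892.25/10122.3684 = 384.629390.
Posterior SD = √σₙ² = √(2057.5296·1892.25/10122.3684) = 19.6120.

19.6120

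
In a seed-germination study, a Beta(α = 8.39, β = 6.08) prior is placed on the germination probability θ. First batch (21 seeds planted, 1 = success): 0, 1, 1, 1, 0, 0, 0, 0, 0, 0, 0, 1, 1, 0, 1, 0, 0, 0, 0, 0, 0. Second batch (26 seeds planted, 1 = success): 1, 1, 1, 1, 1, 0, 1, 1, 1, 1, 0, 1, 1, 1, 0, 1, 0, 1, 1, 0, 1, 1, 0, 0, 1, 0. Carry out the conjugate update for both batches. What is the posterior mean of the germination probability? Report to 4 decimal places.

0.5269

The Beta prior is conjugate to a Binomial/Bernoulli likelihood; the update adds successes to α and failures to β.
After batch 1: Beta(8.39+6, 6.08+15) = Beta(14.39, 21.08).
After batch 2: Beta(14.39+18, 21.08+8) = Beta(32.39, 29.08).
Posterior mean = α/(α+β) = 32.39/61.47 = 0.5269.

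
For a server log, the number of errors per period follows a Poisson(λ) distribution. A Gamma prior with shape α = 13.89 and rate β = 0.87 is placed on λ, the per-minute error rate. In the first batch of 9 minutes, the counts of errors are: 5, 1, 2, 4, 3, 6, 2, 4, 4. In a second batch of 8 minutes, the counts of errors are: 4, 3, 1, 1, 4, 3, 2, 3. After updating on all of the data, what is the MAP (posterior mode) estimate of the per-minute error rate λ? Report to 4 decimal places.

With a Gamma(shape α, rate β) prior, the Poisson likelihood is conjugate: the posterior is Gamma(α + ΣXᵢ, β + n).
Batch 1: sum of counts S = 31 over n = 9 minutes.
After batch 1: Gamma(α+S, β+n) = Gamma(13.89+31, 0.87+9) = Gamma(44.89, 9.87).
Batch 2: sum of counts S = 21 over n = 8 minutes.
After batch 2: Gamma(α+S, β+n) = Gamma(44.89+21, 9.87+8) = Gamma(65.89, 17.87).
Mode of Gamma(α,β) for α≥1 is (α−1)/β = 64.89/17.87 = 3.6312.

3.6312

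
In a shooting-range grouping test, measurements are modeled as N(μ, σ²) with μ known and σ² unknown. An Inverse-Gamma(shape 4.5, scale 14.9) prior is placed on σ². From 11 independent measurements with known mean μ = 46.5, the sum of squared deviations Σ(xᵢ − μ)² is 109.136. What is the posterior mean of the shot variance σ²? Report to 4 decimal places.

With known mean μ and an Inverse-Gamma(α, β) prior on σ², the Normal likelihood is conjugate: posterior is Inv-Gamma(α + n/2, β + Σ(xᵢ−μ)²/2).
Posterior: Inv-Gamma(4.5 + 11/2, 14.9 + 109.136/2) = Inv-Gamma(10.00, 69.4680).
E[σ²|data] = β/(α−1) = 69.4680/9.00 = 7.7187.

7.7187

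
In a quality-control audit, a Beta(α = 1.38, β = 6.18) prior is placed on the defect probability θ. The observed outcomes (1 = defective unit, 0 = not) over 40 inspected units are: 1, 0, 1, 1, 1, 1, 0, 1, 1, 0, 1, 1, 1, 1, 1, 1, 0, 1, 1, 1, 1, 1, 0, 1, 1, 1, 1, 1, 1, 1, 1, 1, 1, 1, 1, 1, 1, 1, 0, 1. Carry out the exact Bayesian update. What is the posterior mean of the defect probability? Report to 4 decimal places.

The Beta prior is conjugate to a Binomial/Bernoulli likelihood; the update adds successes to α and failures to β.
Posterior: Beta(α+k, β+n−k) = Beta(1.38+34, 6.18+6) = Beta(35.38, 12.18).
Posterior mean = α/(α+β) = 35.38/47.56 = 0.7439.

0.7439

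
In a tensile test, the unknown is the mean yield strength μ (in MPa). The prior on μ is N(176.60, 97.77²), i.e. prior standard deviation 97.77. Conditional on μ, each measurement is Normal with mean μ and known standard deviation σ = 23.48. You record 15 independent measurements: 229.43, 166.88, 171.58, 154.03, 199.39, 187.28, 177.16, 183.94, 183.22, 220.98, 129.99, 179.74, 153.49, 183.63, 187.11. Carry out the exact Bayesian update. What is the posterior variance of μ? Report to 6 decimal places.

For Normal data with known variance σ², a Normal(μ₀, σ₀²) prior on μ is conjugate. Posterior precision = 1/σ₀² + n/σ²; posterior mean is the precision-weighted average of μ₀ and x̄.
σ₀² = 97.77² = 9558.9729, σ² = 23.48² = 551.3104; σ² + n·σ₀² = 551.3104 + 15·9558.9729 = 143935.9039.
Posterior precision = 1/σ₀² + n/σ² = 1/9558.9729 + 15/551.3104 = (σ² + n·σ₀²)/(σ₀²σ²) = 143935.9039/(9558.9729·551.3104); posterior variance σₙ² = σ₀²σ²/(σ² + n·σ₀²) = 9558.9729·551.3104/143935.9039 = 36.613250.

36.613250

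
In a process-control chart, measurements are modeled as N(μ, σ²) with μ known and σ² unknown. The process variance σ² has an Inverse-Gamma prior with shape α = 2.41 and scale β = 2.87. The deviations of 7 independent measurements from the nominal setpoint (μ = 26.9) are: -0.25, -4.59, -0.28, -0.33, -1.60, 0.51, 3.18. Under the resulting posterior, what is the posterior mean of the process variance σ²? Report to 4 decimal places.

4.0723

With known mean μ and an Inverse-Gamma(α, β) prior on σ², the Normal likelihood is conjugate: posterior is Inv-Gamma(α + n/2, β + Σ(xᵢ−μ)²/2).
Σ(xᵢ−μ)² = (-0.25)² + (-4.59)² + (-0.28)² + (-0.33)² + (-1.60)² + (0.51)² + (3.18)² = 34.2504.
Posterior: Inv-Gamma(2.41 + 7/2, 2.87 + 34.2504/2) = Inv-Gamma(5.91, 19.99520).
E[σ²|data] = β/(α−1) = 19.99520/4.91 = 4.0723.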